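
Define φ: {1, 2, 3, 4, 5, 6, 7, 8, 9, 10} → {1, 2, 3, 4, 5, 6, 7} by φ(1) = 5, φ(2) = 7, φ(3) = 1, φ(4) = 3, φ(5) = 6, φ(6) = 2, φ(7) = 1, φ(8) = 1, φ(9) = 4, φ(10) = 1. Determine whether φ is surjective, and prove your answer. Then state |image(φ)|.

Every element of the codomain has a preimage: 1 = φ(3), 2 = φ(6), 3 = φ(4), 4 = φ(9), 5 = φ(1), 6 = φ(5), 7 = φ(2).
Therefore φ is surjective.
The image of φ is {1, 2, 3, 4, 5, 6, 7}, which has 7 elements.

7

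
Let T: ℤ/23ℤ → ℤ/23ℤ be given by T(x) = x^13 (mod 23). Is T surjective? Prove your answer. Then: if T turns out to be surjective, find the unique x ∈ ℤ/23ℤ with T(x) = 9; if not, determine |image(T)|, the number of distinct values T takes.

3

Since 23 is prime, the nonzero elements of ℤ/23ℤ form a cyclic group of order 22.
As gcd(13, 22) = 1, raising to the 13th power is a bijection on this group: if s^13 ≡ t^13 then (st^{−1})^13 = 1, and the only element of order dividing gcd(13, 22) = 1 is 1, so s = t.
With T(0) = 0 this makes T injective on all of ℤ/23ℤ, hence bijective (finite equal-size domain and codomain). In particular T is surjective.
Since T is surjective, we find the preimage of 9. The inverse of x ↦ x^13 on (ℤ/23ℤ)^× is x ↦ x^17, because 13·17 = 221 = 10·22 + 1 ≡ 1 (mod 22) and x^{22} = 1 for x ≠ 0 (Fermat). So T⁻¹(9) = 9^17 mod 23.
Repeated squaring mod 23: 9^1 ≡ 9, 9^2 ≡ 9² = 81 ≡ 12, 9^4 ≡ 12² = 144 ≡ 6, 9^8 ≡ 6² = 36 ≡ 13, 9^16 ≡ 13² = 169 ≡ 8. Since 17 = 16 + 1, 9^17 ≡ 8·9: 8·9 = 72 ≡ 3. So 9^17 ≡ 3 (mod 23).
Hence T⁻¹(9) = 3.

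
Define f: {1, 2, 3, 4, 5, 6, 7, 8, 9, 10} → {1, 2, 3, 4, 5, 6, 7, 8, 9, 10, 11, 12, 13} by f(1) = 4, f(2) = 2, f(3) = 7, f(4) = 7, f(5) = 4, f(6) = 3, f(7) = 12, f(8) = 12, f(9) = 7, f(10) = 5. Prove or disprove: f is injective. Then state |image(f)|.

6

f(3) = 7 = f(4) with 3 ≠ 4, so f is not injective.
The image of f is {2, 3, 4, 5, 7, 12}, which has 6 elements.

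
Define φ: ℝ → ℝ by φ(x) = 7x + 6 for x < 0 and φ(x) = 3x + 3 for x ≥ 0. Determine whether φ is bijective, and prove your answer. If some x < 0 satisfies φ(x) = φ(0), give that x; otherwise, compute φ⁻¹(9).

Both pieces are strictly increasing (slopes 7 and 3), so each is injective on its own interval.
The left piece maps (−∞, 0) onto (−∞, 6); the right piece maps [0, ∞) onto [3, ∞).
These images overlap. In particular φ(0) = 3 (right piece), and solving 7x + 6 = 3 on the left piece gives x = −3/7 < 0.
So φ(−3/7) = φ(0) with −3/7 ≠ 0, and φ is not injective, hence not bijective. This x = −3/7 is the requested value below 0.

-3/7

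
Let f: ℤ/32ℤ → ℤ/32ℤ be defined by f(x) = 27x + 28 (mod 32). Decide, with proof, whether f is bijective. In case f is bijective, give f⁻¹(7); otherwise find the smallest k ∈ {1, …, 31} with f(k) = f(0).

Suppose f(a) = f(b) in ℤ/32ℤ. Then 27a + 28 ≡ 27b + 28 (mod 32), therefore 27(a − b) ≡ 0 (mod 32).
Since gcd(27, 32) = 1, 27 is invertible modulo 32, so a − b ≡ 0 (mod 32), i.e. a = b.
We now compute 27⁻¹ mod 32 explicitly. Euclid's algorithm: 32 = 1·27 + 5, 27 = 5·5 + 2, 5 = 2·2 + 1; back-substituting gives 1 = 19·27 − 16·32, so 27⁻¹ ≡ 19 (mod 32).
For any y ∈ ℤ/32ℤ, x = 19(y − 28) mod 32 satisfies f(x) = 27·19(y − 28) + 28 ≡ y (since 27·19 ≡ 1 mod 32). So every y has a preimage.
Therefore f is bijective.
Since f is bijective, we find f⁻¹(7): we need 27x ≡ 7 − 28 ≡ 11 (mod 32). Using 27⁻¹ = 19: x ≡ 19·11 = 209 = 6·32 + 17, so x = 17.
Check: f(17) = 27·17 + 28 = 487 = 15·32 + 7 ≡ 7 (mod 32).

17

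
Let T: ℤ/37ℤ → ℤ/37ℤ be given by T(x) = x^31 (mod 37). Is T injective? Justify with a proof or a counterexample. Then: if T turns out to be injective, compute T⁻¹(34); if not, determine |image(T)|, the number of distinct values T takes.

Since 37 is prime, the nonzero elements of ℤ/37ℤ form a cyclic group of order 36.
As gcd(31, 36) = 1, raising to the 31st power is a bijection on this group: if u^31 ≡ v^31 then (uv^{−1})^31 = 1, and the only element of order dividing gcd(31, 36) = 1 is 1, so u = v.
With T(0) = 0 this makes T injective on all of ℤ/37ℤ, hence bijective (finite equal-size domain and codomain). In particular T is injective.
Since T is injective, we find the preimage of 34. The inverse of x ↦ x^31 on (ℤ/37ℤ)^× is x ↦ x^7, because 31·7 = 217 = 6·36 + 1 ≡ 1 (mod 36) and x^{36} = 1 for x ≠ 0 (Fermat). So T⁻¹(34) = 34^7 mod 37.
Repeated squaring mod 37: 34^1 ≡ 34, 34^2 ≡ 34² = 1156 ≡ 9, 34^4 ≡ 9² = 81 ≡ 7. Since 7 = 4 + 2 + 1, 34^7 ≡ 7·9·34: 7·9 = 63 ≡ 26, then 26·34 = 884 ≡ 33. So 34^7 ≡ 33 (mod 37).
Hence T⁻¹(34) = 33.

33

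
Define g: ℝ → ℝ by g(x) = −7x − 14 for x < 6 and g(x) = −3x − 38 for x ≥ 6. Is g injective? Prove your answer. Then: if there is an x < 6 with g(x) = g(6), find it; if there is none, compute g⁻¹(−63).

25/3

Both pieces are strictly decreasing (slopes −7 and −3), so each is injective on its own interval.
The left piece maps (−∞, 6) onto (−56, ∞); the right piece maps [6, ∞) onto (−∞, −56].
These images are disjoint, so no value is attained by both pieces. Therefore g is injective.
Because the two images are disjoint, no x < 6 has g(x) = g(6), so we compute g⁻¹(−63): −63 lies in (−∞, −56], so solve −3x − 38 = −63: x = (−63 + 38)/(−3) = 25/3.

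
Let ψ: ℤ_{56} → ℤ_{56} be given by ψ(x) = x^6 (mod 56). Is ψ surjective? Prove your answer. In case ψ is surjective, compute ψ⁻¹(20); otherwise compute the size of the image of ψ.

4

ψ(1) = 1^6 = 1.
ψ(3): Repeated squaring mod 56: 3^1 ≡ 3, 3^2 ≡ 3² = 9, 3^4 ≡ 9² = 81 ≡ 25. Since 6 = 4 + 2, 3^6 ≡ 25·9: 25·9 = 225 ≡ 1. So 3^6 ≡ 1 (mod 56).
So ψ(1) = ψ(3) = 1 while 1 ≠ 3, hence ψ is not injective.
A non-injective map from the 56-element set ℤ_{56} to itself takes at most 55 distinct values, so it cannot be surjective. Thus ψ is not surjective.
Since ψ is not surjective, we determine |image(ψ)|. Computing x^6 mod 56 for each x (by repeated squaring, reducing mod 56 at every step), the values ψ(0), ψ(1), …, ψ(55) are: 0, 1, 8, 1, 8, 1, 8, 49, 8, 1, 8, 1, 8, 1, 0, 1, 8, 1, 8, 1, 8, 49, 8, 1, 8, 1, 8, 1, 0, 1, 8, 1, 8, 1, 8, 49, 8, 1, 8, 1, 8, 1, 0, 1, 8, 1, 8, 1, 8, 49, 8, 1, 8, 1, 8, 1.
The distinct values are {0, 1, 8, 49}; there are 4 of them.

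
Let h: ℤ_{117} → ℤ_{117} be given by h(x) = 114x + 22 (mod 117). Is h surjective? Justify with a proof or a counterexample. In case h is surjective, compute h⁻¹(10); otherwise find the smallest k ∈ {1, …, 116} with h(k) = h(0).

39

Since gcd(114, 117) = 3, we have 114x ≡ 0 (mod 3) for all x, so h(x) ≡ 1 (mod 3).
But 0 ≢ 1 (mod 3), so 0 ∈ ℤ_{117} has no preimage. Therefore h is not surjective.
Since h is not surjective, we find the least positive k with h(k) = h(0): this means 114k ≡ 0 (mod 117), i.e. 117 ∣ 114k. Since gcd(114, 117) = 3, dividing through by 3 this holds exactly when 39 ∣ 38k, and as gcd(38, 39) = 1, exactly when 39 ∣ k.
The smallest positive such k is 39.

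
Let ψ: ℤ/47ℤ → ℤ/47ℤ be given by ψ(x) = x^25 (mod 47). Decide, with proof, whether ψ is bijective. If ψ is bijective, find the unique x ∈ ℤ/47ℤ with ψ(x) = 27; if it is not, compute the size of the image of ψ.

Since 47 is prime, the nonzero elements of ℤ/47ℤ form a cyclic group of order 46.
As gcd(25, 46) = 1, raising to the 25th power is a bijection on this group: if a^25 ≡ b^25 then (ab^{−1})^25 = 1, and the only element of order dividing gcd(25, 46) = 1 is 1, so a = b.
With ψ(0) = 0 this makes ψ injective on all of ℤ/47ℤ, hence bijective (finite equal-size domain and codomain). In particular ψ is bijective.
Since ψ is bijective, we find the preimage of 27. The inverse of x ↦ x^25 on (ℤ/47ℤ)^× is x ↦ x^35, because 25·35 = 875 = 19·46 + 1 ≡ 1 (mod 46) and x^{46} = 1 for x ≠ 0 (Fermat). So ψ⁻¹(27) = 27^35 mod 47.
Repeated squaring mod 47: 27^1 ≡ 27, 27^2 ≡ 27² = 729 ≡ 24, 27^4 ≡ 24² = 576 ≡ 12, 27^8 ≡ 12² = 144 ≡ 3, 27^16 ≡ 3² = 9, 27^32 ≡ 9² = 81 ≡ 34. Since 35 = 32 + 2 + 1, 27^35 ≡ 34·24·27: 34·24 = 816 ≡ 17, then 17·27 = 459 ≡ 36. So 27^35 ≡ 36 (mod 47).
Hence ψ⁻¹(27) = 36.

36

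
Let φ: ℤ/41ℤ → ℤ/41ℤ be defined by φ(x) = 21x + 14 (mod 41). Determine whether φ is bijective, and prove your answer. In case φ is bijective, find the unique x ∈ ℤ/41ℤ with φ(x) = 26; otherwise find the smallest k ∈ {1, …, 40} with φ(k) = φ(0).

If φ(u) = φ(v), then 21u ≡ 21v (mod 41). Because gcd(21, 41) = 1, we may cancel 21 to get u ≡ v (mod 41).
We now compute 21⁻¹ mod 41 explicitly. Euclid's algorithm: 41 = 1·21 + 20, 21 = 1·20 + 1; back-substituting gives 1 = 2·21 − 1·41, so 21⁻¹ ≡ 2 (mod 41).
For any y ∈ ℤ/41ℤ, x = 2(y − 14) mod 41 satisfies φ(x) = 21·2(y − 14) + 14 ≡ y (since 21·2 ≡ 1 mod 41). So every y has a preimage.
Thus φ is bijective.
Since φ is bijective, we compute φ⁻¹(26): solve 21x + 14 ≡ 26 (mod 41), i.e. 21x ≡ 12 (mod 41).
Multiplying by 21⁻¹ = 2 gives x ≡ 2·12 = 24 ≡ 24 (mod 41).
Check: φ(24) = 21·24 + 14 = 518 = 12·41 + 26 ≡ 26 (mod 41).

24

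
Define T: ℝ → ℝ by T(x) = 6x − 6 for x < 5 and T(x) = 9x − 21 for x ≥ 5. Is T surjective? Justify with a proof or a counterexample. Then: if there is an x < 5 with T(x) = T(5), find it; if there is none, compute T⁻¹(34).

55/9

Both pieces are strictly increasing (slopes 6 and 9), so each is injective on its own interval.
The left piece maps (−∞, 5) onto (−∞, 24); the right piece maps [5, ∞) onto [24, ∞).
These images together cover ℝ, so T is surjective.
Because the two images are disjoint, no x < 5 has T(x) = T(5), so we compute T⁻¹(34): 34 lies in [24, ∞), so solve 9x − 21 = 34: x = (34 + 21)/9 = 55/9.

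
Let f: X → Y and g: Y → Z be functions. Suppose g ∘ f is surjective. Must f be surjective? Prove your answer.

not surjective

No. Take X = {1, 2}, Y = {1, 2, 3, 4, 5}, Z = {1}, f(a) = 1 for every a ∈ X, and g(b) = 1 for every b ∈ Y.
Then g ∘ f is surjective onto {1}, but 5 ∈ Y has no preimage under f, so f is not surjective.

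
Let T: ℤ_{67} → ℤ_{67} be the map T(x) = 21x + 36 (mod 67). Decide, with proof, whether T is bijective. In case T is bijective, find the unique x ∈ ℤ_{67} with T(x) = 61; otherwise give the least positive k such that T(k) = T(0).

Recall that injectivity means: for all x_1, x_2 in the domain, T(x_1) = T(x_2) implies x_1 = x_2.
If T(x_1) = T(x_2), then 21x_1 ≡ 21x_2 (mod 67). Because gcd(21, 67) = 1, we may cancel 21 to get x_1 ≡ x_2 (mod 67).
We now compute 21⁻¹ mod 67 explicitly. Euclid's algorithm: 67 = 3·21 + 4, 21 = 5·4 + 1; back-substituting gives 1 = 16·21 − 5·67, so 21⁻¹ ≡ 16 (mod 67).
For any y ∈ ℤ_{67}, x = 16(y − 36) mod 67 satisfies T(x) = 21·16(y − 36) + 36 ≡ y (since 21·16 ≡ 1 mod 67). So every y has a preimage.
Therefore T is bijective.
Since T is bijective, we find T⁻¹(61): we need 21x ≡ 61 − 36 ≡ 25 (mod 67). Using 21⁻¹ = 16: x ≡ 16·25 = 400 = 5·67 + 65, so x = 65.
Check: T(65) = 21·65 + 36 = 1401 = 20·67 + 61 ≡ 61 (mod 67).

65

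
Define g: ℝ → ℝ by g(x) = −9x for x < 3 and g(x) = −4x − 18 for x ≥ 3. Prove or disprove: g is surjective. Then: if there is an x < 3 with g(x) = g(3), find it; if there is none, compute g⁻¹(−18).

2

Both pieces are strictly decreasing (slopes −9 and −4), so each is injective on its own interval.
The left piece maps (−∞, 3) onto (−27, ∞); the right piece maps [3, ∞) onto (−∞, −30].
The union (−27, ∞) ∪ (−∞, −30] omits the interval between −27 and −30; in particular −27 has no preimage. So g is not surjective.
Because the two images are disjoint, no x < 3 has g(x) = g(3), so we compute g⁻¹(−18): −18 lies in (−27, ∞), so solve −9x = −18: x = (−18 − 0)/(−9) = 2.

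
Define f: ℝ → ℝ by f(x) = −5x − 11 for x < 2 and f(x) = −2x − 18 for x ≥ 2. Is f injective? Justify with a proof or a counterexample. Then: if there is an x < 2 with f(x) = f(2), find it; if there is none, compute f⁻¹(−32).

7

Both pieces are strictly decreasing (slopes −5 and −2), so each is injective on its own interval.
The left piece maps (−∞, 2) onto (−21, ∞); the right piece maps [2, ∞) onto (−∞, −22].
These images are disjoint, so no value is attained by both pieces. Thus f is injective.
Because the two images are disjoint, no x < 2 has f(x) = f(2), so we compute f⁻¹(−32): −32 lies in (−∞, −22], so solve −2x − 18 = −32: x = (−32 + 18)/(−2) = 7.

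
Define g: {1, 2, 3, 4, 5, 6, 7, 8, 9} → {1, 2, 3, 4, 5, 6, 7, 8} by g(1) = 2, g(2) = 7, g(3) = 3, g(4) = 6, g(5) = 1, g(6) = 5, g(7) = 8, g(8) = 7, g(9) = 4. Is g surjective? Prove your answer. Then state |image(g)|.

8

Every element of the codomain has a preimage: 1 = g(5), 2 = g(1), 3 = g(3), 4 = g(9), 5 = g(6), 6 = g(4), 7 = g(2), 8 = g(7).
Therefore g is surjective.
The image of g is {1, 2, 3, 4, 5, 6, 7, 8}, which has 8 elements.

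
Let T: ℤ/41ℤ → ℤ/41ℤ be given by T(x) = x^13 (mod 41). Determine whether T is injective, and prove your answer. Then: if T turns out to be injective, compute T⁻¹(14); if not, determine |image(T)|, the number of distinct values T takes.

Since 41 is prime, the nonzero elements of ℤ/41ℤ form a cyclic group of order 40.
As gcd(13, 40) = 1, raising to the 13th power is a bijection on this group: if u^13 ≡ v^13 then (uv^{−1})^13 = 1, and the only element of order dividing gcd(13, 40) = 1 is 1, so u = v.
With T(0) = 0 this makes T injective on all of ℤ/41ℤ, hence bijective (finite equal-size domain and codomain). In particular T is injective.
Since T is injective, we find the preimage of 14. The inverse of x ↦ x^13 on (ℤ/41ℤ)^× is x ↦ x^37, because 13·37 = 481 = 12·40 + 1 ≡ 1 (mod 40) and x^{40} = 1 for x ≠ 0 (Fermat). So T⁻¹(14) = 14^37 mod 41.
Repeated squaring mod 41: 14^1 ≡ 14, 14^2 ≡ 14² = 196 ≡ 32, 14^4 ≡ 32² = 1024 ≡ 40, 14^8 ≡ 40² = 1600 ≡ 1, 14^16 ≡ 1² = 1, 14^32 ≡ 1² = 1. Since 37 = 32 + 4 + 1, 14^37 ≡ 1·40·14: 1·40 = 40, then 40·14 = 560 ≡ 27. So 14^37 ≡ 27 (mod 41).
Hence T⁻¹(14) = 27.

27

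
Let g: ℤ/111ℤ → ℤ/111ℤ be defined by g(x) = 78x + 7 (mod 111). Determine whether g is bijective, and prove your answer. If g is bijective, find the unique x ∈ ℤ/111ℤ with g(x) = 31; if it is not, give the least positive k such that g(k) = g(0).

We have gcd(78, 111) = 3 > 1. Taking a = 0 and b = 37: g(0) = 7 and g(37) = 78·37 + 7 = 2893 ≡ 7 (mod 111).
So g(0) = g(37) while 0 ≠ 37, so g is not injective, hence not bijective.
Since g is not bijective, we find the least positive k with g(k) = g(0): this means 78k ≡ 0 (mod 111), i.e. 111 ∣ 78k. Since gcd(78, 111) = 3, dividing through by 3 this holds exactly when 37 ∣ 26k, and as gcd(26, 37) = 1, exactly when 37 ∣ k.
The smallest positive such k is 37.

37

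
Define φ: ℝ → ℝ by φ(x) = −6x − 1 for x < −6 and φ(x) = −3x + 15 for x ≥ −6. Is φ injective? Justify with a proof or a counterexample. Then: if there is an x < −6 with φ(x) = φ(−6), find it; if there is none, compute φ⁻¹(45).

-23/3

Both pieces are strictly decreasing (slopes −6 and −3), so each is injective on its own interval.
The left piece maps (−∞, −6) onto (35, ∞); the right piece maps [−6, ∞) onto (−∞, 33].
These images are disjoint, so no value is attained by both pieces. Hence φ is injective.
Because the two images are disjoint, no x < −6 has φ(x) = φ(−6), so we compute φ⁻¹(45): 45 lies in (35, ∞), so solve −6x − 1 = 45: x = (45 + 1)/(−6) = −23/3.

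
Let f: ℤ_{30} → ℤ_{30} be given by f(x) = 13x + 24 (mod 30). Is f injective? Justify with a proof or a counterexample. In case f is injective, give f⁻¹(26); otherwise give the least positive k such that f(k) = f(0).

14

Recall: f is injective if f(u) = f(v) implies u = v.
Suppose f(u) = f(v) in ℤ_{30}. Then 13u + 24 ≡ 13v + 24 (mod 30), so 13(u − v) ≡ 0 (mod 30).
Since gcd(13, 30) = 1, 13 is invertible modulo 30, so u − v ≡ 0 (mod 30), i.e. u = v.
Therefore f is injective.
We now compute 13⁻¹ mod 30 explicitly. Euclid's algorithm: 30 = 2·13 + 4, 13 = 3·4 + 1; back-substituting gives 1 = 7·13 − 3·30, so 13⁻¹ ≡ 7 (mod 30).
Since f is injective, we compute f⁻¹(26): solve 13x + 24 ≡ 26 (mod 30), i.e. 13x ≡ 2 (mod 30).
Multiplying by 13⁻¹ = 7 gives x ≡ 7·2 = 14 ≡ 14 (mod 30).
Check: f(14) = 13·14 + 24 = 206 = 6·30 + 26 ≡ 26 (mod 30).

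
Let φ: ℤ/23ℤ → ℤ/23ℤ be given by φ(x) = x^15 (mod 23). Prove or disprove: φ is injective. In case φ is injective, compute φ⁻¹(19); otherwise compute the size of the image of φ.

5

Since 23 is prime, the nonzero elements of ℤ/23ℤ form a cyclic group of order 22.
As gcd(15, 22) = 1, raising to the 15th power is a bijection on this group: if s^15 ≡ t^15 then (st^{−1})^15 = 1, and the only element of order dividing gcd(15, 22) = 1 is 1, so s = t.
With φ(0) = 0 this makes φ injective on all of ℤ/23ℤ, hence bijective (finite equal-size domain and codomain). In particular φ is injective.
Since φ is injective, we find the preimage of 19. The inverse of x ↦ x^15 on (ℤ/23ℤ)^× is x ↦ x^3, because 15·3 = 45 = 2·22 + 1 ≡ 1 (mod 22) and x^{22} = 1 for x ≠ 0 (Fermat). So φ⁻¹(19) = 19^3 mod 23.
Repeated squaring mod 23: 19^1 ≡ 19, 19^2 ≡ 19² = 361 ≡ 16. Since 3 = 2 + 1, 19^3 ≡ 16·19: 16·19 = 304 ≡ 5. So 19^3 ≡ 5 (mod 23).
Hence φ⁻¹(19) = 5.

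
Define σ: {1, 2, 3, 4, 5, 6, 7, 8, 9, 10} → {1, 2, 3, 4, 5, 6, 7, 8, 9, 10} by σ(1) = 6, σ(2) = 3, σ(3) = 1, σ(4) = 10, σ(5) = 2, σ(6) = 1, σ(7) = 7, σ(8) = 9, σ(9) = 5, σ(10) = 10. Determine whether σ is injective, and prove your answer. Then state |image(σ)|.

σ(3) = 1 = σ(6) with 3 ≠ 6, so σ is not injective.
The image of σ is {1, 2, 3, 5, 6, 7, 9, 10}, which has 8 elements.

8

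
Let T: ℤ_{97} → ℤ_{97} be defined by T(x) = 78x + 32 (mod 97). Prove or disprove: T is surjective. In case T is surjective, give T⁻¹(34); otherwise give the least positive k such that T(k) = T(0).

5

Since gcd(78, 97) = 1, 78 is invertible modulo 97. Euclid's algorithm: 97 = 1·78 + 19, 78 = 4·19 + 2, 19 = 9·2 + 1; back-substituting gives 1 = 51·78 − 41·97, so 78⁻¹ ≡ 51 (mod 97).
For any y ∈ ℤ_{97}, x = 51(y − 32) mod 97 satisfies T(x) = 78·51(y − 32) + 32 ≡ y (since 78·51 ≡ 1 mod 97). So every y has a preimage.
So T is surjective.
Since T is surjective, we compute T⁻¹(34): solve 78x + 32 ≡ 34 (mod 97), i.e. 78x ≡ 2 (mod 97).
Multiplying by 78⁻¹ = 51 gives x ≡ 51·2 = 102 = 1·97 + 5 ≡ 5 (mod 97).
Check: T(5) = 78·5 + 32 = 422 = 4·97 + 34 ≡ 34 (mod 97).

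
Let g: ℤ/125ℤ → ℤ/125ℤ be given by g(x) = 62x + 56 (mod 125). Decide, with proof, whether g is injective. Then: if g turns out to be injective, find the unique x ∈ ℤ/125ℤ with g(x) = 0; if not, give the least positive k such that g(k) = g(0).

By definition, injectivity means: for all s, t in the domain, g(s) = g(t) implies s = t.
If g(s) = g(t), then 62s ≡ 62t (mod 125). Because gcd(62, 125) = 1, we may cancel 62 to get s ≡ t (mod 125).
Therefore g is injective.
We now compute 62⁻¹ mod 125 explicitly. Euclid's algorithm: 125 = 2·62 + 1; back-substituting gives 1 = 123·62 − 61·125, so 62⁻¹ ≡ 123 (mod 125).
Since g is injective, we find g⁻¹(0): we need 62x ≡ 0 − 56 ≡ 69 (mod 125). Using 62⁻¹ = 123: x ≡ 123·69 = 8487 = 67·125 + 112, so x = 112.
Check: g(112) = 62·112 + 56 = 7000 = 56·125 + 0 ≡ 0 (mod 125).

112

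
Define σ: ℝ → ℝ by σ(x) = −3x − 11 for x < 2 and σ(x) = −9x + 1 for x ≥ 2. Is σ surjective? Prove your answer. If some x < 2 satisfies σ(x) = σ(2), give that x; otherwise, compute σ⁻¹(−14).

Both pieces are strictly decreasing (slopes −3 and −9), so each is injective on its own interval.
The left piece maps (−∞, 2) onto (−17, ∞); the right piece maps [2, ∞) onto (−∞, −17].
These images together cover ℝ, so σ is surjective.
Because the two images are disjoint, no x < 2 has σ(x) = σ(2), so we compute σ⁻¹(−14): −14 lies in (−17, ∞), so solve −3x − 11 = −14: x = (−14 + 11)/(−3) = 1.

1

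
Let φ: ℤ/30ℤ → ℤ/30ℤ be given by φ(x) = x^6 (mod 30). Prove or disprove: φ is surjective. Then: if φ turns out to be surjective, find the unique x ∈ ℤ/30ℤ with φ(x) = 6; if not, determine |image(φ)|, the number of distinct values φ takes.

12

φ(2): Repeated squaring mod 30: 2^1 ≡ 2, 2^2 ≡ 2² = 4, 2^4 ≡ 4² = 16. Since 6 = 4 + 2, 2^6 ≡ 16·4: 16·4 = 64 ≡ 4. So 2^6 ≡ 4 (mod 30).
φ(8): Repeated squaring mod 30: 8^1 ≡ 8, 8^2 ≡ 8² = 64 ≡ 4, 8^4 ≡ 4² = 16. Since 6 = 4 + 2, 8^6 ≡ 16·4: 16·4 = 64 ≡ 4. So 8^6 ≡ 4 (mod 30).
So φ(2) = φ(8) = 4 while 2 ≠ 8, thus φ is not injective.
A non-injective map from the 30-element set ℤ/30ℤ to itself takes at most 29 distinct values, so it cannot be surjective. So φ is not surjective.
Since φ is not surjective, we determine |image(φ)|. Computing x^6 mod 30 for each x (by repeated squaring, reducing mod 30 at every step), the values φ(0), φ(1), …, φ(29) are: 0, 1, 4, 9, 16, 25, 6, 19, 4, 21, 10, 1, 24, 19, 16, 15, 16, 19, 24, 1, 10, 21, 4, 19, 6, 25, 16, 9, 4, 1.
The distinct values are {0, 1, 4, 6, 9, 10, 15, 16, 19, 21, 24, 25}; there are 12 of them.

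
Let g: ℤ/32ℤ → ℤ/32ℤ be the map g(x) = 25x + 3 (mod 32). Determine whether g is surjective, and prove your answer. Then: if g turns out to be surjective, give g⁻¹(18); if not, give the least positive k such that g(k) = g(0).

Since gcd(25, 32) = 1, 25 is invertible modulo 32. Euclid's algorithm: 32 = 1·25 + 7, 25 = 3·7 + 4, 7 = 1·4 + 3, 4 = 1·3 + 1; back-substituting gives 1 = 9·25 − 7·32, so 25⁻¹ ≡ 9 (mod 32).
Then y ↦ 9(y − 3) is a two-sided inverse to g, so every y ∈ ℤ/32ℤ has a preimage.
So g is surjective.
Since g is surjective, we find g⁻¹(18): we need 25x ≡ 18 − 3 ≡ 15 (mod 32). Using 25⁻¹ = 9: x ≡ 9·15 = 135 = 4·32 + 7, so x = 7.
Check: g(7) = 25·7 + 3 = 178 = 5·32 + 18 ≡ 18 (mod 32).

7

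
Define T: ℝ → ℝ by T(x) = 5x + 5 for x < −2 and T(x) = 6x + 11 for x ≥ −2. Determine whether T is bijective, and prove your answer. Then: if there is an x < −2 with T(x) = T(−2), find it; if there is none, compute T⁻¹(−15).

-4

Both pieces are strictly increasing (slopes 5 and 6), so each is injective on its own interval.
The left piece maps (−∞, −2) onto (−∞, −5); the right piece maps [−2, ∞) onto [−1, ∞).
The images leave a gap (−5 has no preimage), so T is not surjective, hence not bijective.
Because the two images are disjoint, no x < −2 has T(x) = T(−2), so we compute T⁻¹(−15): −15 lies in (−∞, −5), so solve 5x + 5 = −15: x = (−15 − 5)/5 = −4.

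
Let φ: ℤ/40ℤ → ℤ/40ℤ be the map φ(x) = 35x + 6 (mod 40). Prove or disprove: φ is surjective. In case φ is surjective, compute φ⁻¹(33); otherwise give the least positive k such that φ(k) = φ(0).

Since gcd(35, 40) = 5, we have 35x ≡ 0 (mod 5) for all x, so φ(x) ≡ 1 (mod 5).
But 0 ≢ 1 (mod 5), so 0 ∈ ℤ/40ℤ has no preimage. So φ is not surjective.
Since φ is not surjective, we find the least positive k with φ(k) = φ(0): this means 35k ≡ 0 (mod 40), i.e. 40 ∣ 35k. Since gcd(35, 40) = 5, dividing through by 5 this holds exactly when 8 ∣ 7k, and as gcd(7, 8) = 1, exactly when 8 ∣ k.
The smallest positive such k is 8.

8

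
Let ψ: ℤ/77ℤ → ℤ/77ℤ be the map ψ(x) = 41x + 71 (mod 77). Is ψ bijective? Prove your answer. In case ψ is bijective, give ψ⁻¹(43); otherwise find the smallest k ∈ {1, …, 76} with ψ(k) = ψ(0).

35

By definition, ψ is injective when ψ(s) = ψ(t) forces s = t.
Suppose ψ(s) = ψ(t) in ℤ/77ℤ. Then 41s + 71 ≡ 41t + 71 (mod 77), thus 41(s − t) ≡ 0 (mod 77).
Since gcd(41, 77) = 1, 41 is invertible modulo 77, so s − t ≡ 0 (mod 77), i.e. s = t.
We now compute 41⁻¹ mod 77 explicitly. Euclid's algorithm: 77 = 1·41 + 36, 41 = 1·36 + 5, 36 = 7·5 + 1; back-substituting gives 1 = 62·41 − 33·77, so 41⁻¹ ≡ 62 (mod 77).
Then y ↦ 62(y − 71) is a two-sided inverse to ψ, so every y ∈ ℤ/77ℤ has a preimage.
So ψ is bijective.
Since ψ is bijective, we find ψ⁻¹(43): we need 41x ≡ 43 − 71 ≡ 49 (mod 77). Using 41⁻¹ = 62: x ≡ 62·49 = 3038 = 39·77 + 35, so x = 35.
Check: ψ(35) = 41·35 + 71 = 1506 = 19·77 + 43 ≡ 43 (mod 77).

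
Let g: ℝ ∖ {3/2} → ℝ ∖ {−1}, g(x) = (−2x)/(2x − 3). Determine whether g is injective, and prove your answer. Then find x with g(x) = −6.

Suppose g(u) = g(v). Cross-multiplying: (−2u)(2v − 3) = (−2v)(2u − 3).
Expanding both sides and cancelling the symmetric terms leaves 6·(u − v) = 0. Since 6 ≠ 0, u = v. Thus g is injective.
Solving g(x) = −6: cross-multiplying gives −2x = −6(2x − 3), which rearranges to 10x = 18, so x = 9/5.

9/5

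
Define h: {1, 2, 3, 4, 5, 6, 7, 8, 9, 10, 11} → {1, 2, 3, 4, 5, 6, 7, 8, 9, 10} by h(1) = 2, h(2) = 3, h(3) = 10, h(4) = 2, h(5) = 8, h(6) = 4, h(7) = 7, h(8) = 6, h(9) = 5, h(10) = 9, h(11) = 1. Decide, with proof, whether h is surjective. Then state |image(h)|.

Every element of the codomain has a preimage: 1 = h(11), 2 = h(1), 3 = h(2), 4 = h(6), 5 = h(9), 6 = h(8), 7 = h(7), 8 = h(5), 9 = h(10), 10 = h(3).
So h is surjective.
The image of h is {1, 2, 3, 4, 5, 6, 7, 8, 9, 10}, which has 10 elements.

10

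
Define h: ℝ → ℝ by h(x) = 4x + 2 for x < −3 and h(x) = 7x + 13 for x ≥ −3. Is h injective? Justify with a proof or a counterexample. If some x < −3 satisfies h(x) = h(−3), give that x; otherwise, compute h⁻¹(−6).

Both pieces are strictly increasing (slopes 4 and 7), so each is injective on its own interval.
The left piece maps (−∞, −3) onto (−∞, −10); the right piece maps [−3, ∞) onto [−8, ∞).
These images are disjoint, so no value is attained by both pieces. So h is injective.
Because the two images are disjoint, no x < −3 has h(x) = h(−3), so we compute h⁻¹(−6): −6 lies in [−8, ∞), so solve 7x + 13 = −6: x = (−6 − 13)/7 = −19/7.

-19/7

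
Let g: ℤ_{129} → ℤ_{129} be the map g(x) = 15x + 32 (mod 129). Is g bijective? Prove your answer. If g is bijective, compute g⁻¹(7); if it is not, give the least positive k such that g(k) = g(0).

We have gcd(15, 129) = 3 > 1. Taking u = 0 and v = 43: g(0) = 32 and g(43) = 15·43 + 32 = 677 ≡ 32 (mod 129).
So g(0) = g(43) while 0 ≠ 43, so g is not injective, hence not bijective.
Since g is not bijective, we find the least positive k with g(k) = g(0): this means 15k ≡ 0 (mod 129), i.e. 129 ∣ 15k. Since gcd(15, 129) = 3, dividing through by 3 this holds exactly when 43 ∣ 5k, and as gcd(5, 43) = 1, exactly when 43 ∣ k.
The smallest positive such k is 43.

43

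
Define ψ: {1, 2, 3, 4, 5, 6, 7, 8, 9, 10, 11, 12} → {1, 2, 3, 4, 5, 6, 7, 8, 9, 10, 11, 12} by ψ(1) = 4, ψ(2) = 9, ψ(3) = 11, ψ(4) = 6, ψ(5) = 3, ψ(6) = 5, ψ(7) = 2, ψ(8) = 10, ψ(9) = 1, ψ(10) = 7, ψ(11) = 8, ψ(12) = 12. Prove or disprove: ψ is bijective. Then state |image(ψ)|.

12

The values 4, 9, 11, 6, 3, 5, 2, 10, 1, 7, 8, 12 are a permutation of {1, 2, 3, 4, 5, 6, 7, 8, 9, 10, 11, 12}: each element appears exactly once.
So ψ is injective and surjective, hence bijective.
The image of ψ is {1, 2, 3, 4, 5, 6, 7, 8, 9, 10, 11, 12}, which has 12 elements.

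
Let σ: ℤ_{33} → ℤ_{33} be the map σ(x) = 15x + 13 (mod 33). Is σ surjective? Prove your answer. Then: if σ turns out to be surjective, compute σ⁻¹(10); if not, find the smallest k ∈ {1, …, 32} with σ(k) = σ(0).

Since gcd(15, 33) = 3, we have 15x ≡ 0 (mod 3) for all x, so σ(x) ≡ 1 (mod 3).
But 0 ≢ 1 (mod 3), so 0 ∈ ℤ_{33} has no preimage. Thus σ is not surjective.
Since σ is not surjective, we find the least positive k with σ(k) = σ(0): this means 15k ≡ 0 (mod 33), i.e. 33 ∣ 15k. Since gcd(15, 33) = 3, dividing through by 3 this holds exactly when 11 ∣ 5k, and as gcd(5, 11) = 1, exactly when 11 ∣ k.
The smallest positive such k is 11.

11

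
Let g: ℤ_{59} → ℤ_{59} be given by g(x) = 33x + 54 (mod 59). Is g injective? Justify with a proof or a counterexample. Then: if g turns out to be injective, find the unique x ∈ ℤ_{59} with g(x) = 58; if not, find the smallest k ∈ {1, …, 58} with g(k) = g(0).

If g(u) = g(v), then 33u ≡ 33v (mod 59). Because gcd(33, 59) = 1, we may cancel 33 to get u ≡ v (mod 59).
So g is injective.
We now compute 33⁻¹ mod 59 explicitly. Euclid's algorithm: 59 = 1·33 + 26, 33 = 1·26 + 7, 26 = 3·7 + 5, 7 = 1·5 + 2, 5 = 2·2 + 1; back-substituting gives 1 = 34·33 − 19·59, so 33⁻¹ ≡ 34 (mod 59).
Since g is injective, we compute g⁻¹(58): solve 33x + 54 ≡ 58 (mod 59), i.e. 33x ≡ 4 (mod 59).
Multiplying by 33⁻¹ = 34 gives x ≡ 34·4 = 136 = 2·59 + 18 ≡ 18 (mod 59).
Check: g(18) = 33·18 + 54 = 648 = 10·59 + 58 ≡ 58 (mod 59).

18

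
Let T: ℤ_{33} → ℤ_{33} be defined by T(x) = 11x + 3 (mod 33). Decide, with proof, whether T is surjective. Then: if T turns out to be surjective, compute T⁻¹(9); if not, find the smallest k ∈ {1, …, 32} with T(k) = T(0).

Since gcd(11, 33) = 11, we have 11x ≡ 0 (mod 11) for all x, so T(x) ≡ 3 (mod 11).
But 0 ≢ 3 (mod 11), so 0 ∈ ℤ_{33} has no preimage. Therefore T is not surjective.
Since T is not surjective, we find the least positive k with T(k) = T(0): this means 11k ≡ 0 (mod 33), i.e. 33 ∣ 11k. Since gcd(11, 33) = 11, dividing through by 11 this holds exactly when 3 ∣ k.
The smallest positive such k is 3.

3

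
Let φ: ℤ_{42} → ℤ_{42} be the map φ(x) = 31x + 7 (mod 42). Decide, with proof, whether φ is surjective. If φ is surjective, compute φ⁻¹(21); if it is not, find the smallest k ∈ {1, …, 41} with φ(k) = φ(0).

14

Since gcd(31, 42) = 1, 31 is invertible modulo 42. Euclid's algorithm: 42 = 1·31 + 11, 31 = 2·11 + 9, 11 = 1·9 + 2, 9 = 4·2 + 1; back-substituting gives 1 = 19·31 − 14·42, so 31⁻¹ ≡ 19 (mod 42).
Then y ↦ 19(y − 7) is a two-sided inverse to φ, so every y ∈ ℤ_{42} has a preimage.
So φ is surjective.
Since φ is surjective, we compute φ⁻¹(21): solve 31x + 7 ≡ 21 (mod 42), i.e. 31x ≡ 14 (mod 42).
Multiplying by 31⁻¹ = 19 gives x ≡ 19·14 = 266 = 6·42 + 14 ≡ 14 (mod 42).
Check: φ(14) = 31·14 + 7 = 441 = 10·42 + 21 ≡ 21 (mod 42).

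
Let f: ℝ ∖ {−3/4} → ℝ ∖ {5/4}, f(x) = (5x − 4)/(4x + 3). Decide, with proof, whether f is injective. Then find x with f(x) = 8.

Suppose f(x_1) = f(x_2). Cross-multiplying: (5x_1 − 4)(4x_2 + 3) = (5x_2 − 4)(4x_1 + 3).
Expanding both sides and cancelling the symmetric terms leaves 31·(x_1 − x_2) = 0. Since 31 ≠ 0, x_1 = x_2. Therefore f is injective.
Solving f(x) = 8: cross-multiplying gives 5x − 4 = 8(4x + 3), which rearranges to −27x = 28, so x = −28/27.

-28/27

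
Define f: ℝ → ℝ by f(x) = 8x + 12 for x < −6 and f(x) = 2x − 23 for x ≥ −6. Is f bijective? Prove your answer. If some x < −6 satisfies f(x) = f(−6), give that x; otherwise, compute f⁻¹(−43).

-55/8

Both pieces are strictly increasing (slopes 8 and 2), so each is injective on its own interval.
The left piece maps (−∞, −6) onto (−∞, −36); the right piece maps [−6, ∞) onto [−35, ∞).
The images leave a gap (−36 has no preimage), so f is not surjective, hence not bijective.
Because the two images are disjoint, no x < −6 has f(x) = f(−6), so we compute f⁻¹(−43): −43 lies in (−∞, −36), so solve 8x + 12 = −43: x = (−43 − 12)/8 = −55/8.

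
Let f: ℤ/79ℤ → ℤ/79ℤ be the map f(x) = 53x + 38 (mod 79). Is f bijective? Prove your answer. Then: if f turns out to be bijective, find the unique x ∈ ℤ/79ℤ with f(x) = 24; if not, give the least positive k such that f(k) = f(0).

37

Recall that f is injective if f(u) = f(v) implies u = v.
If f(u) = f(v), then 53u ≡ 53v (mod 79). Because gcd(53, 79) = 1, we may cancel 53 to get u ≡ v (mod 79).
We now compute 53⁻¹ mod 79 explicitly. Euclid's algorithm: 79 = 1·53 + 26, 53 = 2·26 + 1; back-substituting gives 1 = 3·53 − 2·79, so 53⁻¹ ≡ 3 (mod 79).
For any y ∈ ℤ/79ℤ, x = 3(y − 38) mod 79 satisfies f(x) = 53·3(y − 38) + 38 ≡ y (since 53·3 ≡ 1 mod 79). So every y has a preimage.
Hence f is bijective.
Since f is bijective, we find f⁻¹(24): we need 53x ≡ 24 − 38 ≡ 65 (mod 79). Using 53⁻¹ = 3: x ≡ 3·65 = 195 = 2·79 + 37, so x = 37.
Check: f(37) = 53·37 + 38 = 1999 = 25·79 + 24 ≡ 24 (mod 79).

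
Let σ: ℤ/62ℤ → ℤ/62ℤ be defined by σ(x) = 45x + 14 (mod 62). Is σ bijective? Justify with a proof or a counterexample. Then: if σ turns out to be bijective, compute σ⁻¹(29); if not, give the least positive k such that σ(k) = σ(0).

21

Suppose σ(x_1) = σ(x_2) in ℤ/62ℤ. Then 45x_1 + 14 ≡ 45x_2 + 14 (mod 62), thus 45(x_1 − x_2) ≡ 0 (mod 62).
Since gcd(45, 62) = 1, 45 is invertible modulo 62, so x_1 − x_2 ≡ 0 (mod 62), i.e. x_1 = x_2.
We now compute 45⁻¹ mod 62 explicitly. Euclid's algorithm: 62 = 1·45 + 17, 45 = 2·17 + 11, 17 = 1·11 + 6, 11 = 1·6 + 5, 6 = 1·5 + 1; back-substituting gives 1 = 51·45 − 37·62, so 45⁻¹ ≡ 51 (mod 62).
Then y ↦ 51(y − 14) is a two-sided inverse to σ, so every y ∈ ℤ/62ℤ has a preimage.
Hence σ is bijective.
Since σ is bijective, we find σ⁻¹(29): we need 45x ≡ 29 − 14 ≡ 15 (mod 62). Using 45⁻¹ = 51: x ≡ 51·15 = 765 = 12·62 + 21, so x = 21.
Check: σ(21) = 45·21 + 14 = 959 = 15·62 + 29 ≡ 29 (mod 62).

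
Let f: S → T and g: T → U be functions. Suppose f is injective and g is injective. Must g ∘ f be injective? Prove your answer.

injective

Suppose (g ∘ f)(s) = (g ∘ f)(t), i.e. g(f(s)) = g(f(t)).
Since g is injective, f(s) = f(t). Since f is injective, s = t. So g ∘ f is injective.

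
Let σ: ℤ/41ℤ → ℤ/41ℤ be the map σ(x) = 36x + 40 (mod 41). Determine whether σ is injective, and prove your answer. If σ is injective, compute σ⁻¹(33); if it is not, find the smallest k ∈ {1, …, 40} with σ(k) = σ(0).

26

If σ(x_1) = σ(x_2), then 36x_1 ≡ 36x_2 (mod 41). Because gcd(36, 41) = 1, we may cancel 36 to get x_1 ≡ x_2 (mod 41).
Hence σ is injective.
We now compute 36⁻¹ mod 41 explicitly. Euclid's algorithm: 41 = 1·36 + 5, 36 = 7·5 + 1; back-substituting gives 1 = 8·36 − 7·41, so 36⁻¹ ≡ 8 (mod 41).
Since σ is injective, we find σ⁻¹(33): we need 36x ≡ 33 − 40 ≡ 34 (mod 41). Using 36⁻¹ = 8: x ≡ 8·34 = 272 = 6·41 + 26, so x = 26.
Check: σ(26) = 36·26 + 40 = 976 = 23·41 + 33 ≡ 33 (mod 41).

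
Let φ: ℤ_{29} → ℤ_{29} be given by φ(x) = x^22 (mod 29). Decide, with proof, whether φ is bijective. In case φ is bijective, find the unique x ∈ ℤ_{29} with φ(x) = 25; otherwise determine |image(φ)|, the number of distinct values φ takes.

15

φ(14): Repeated squaring mod 29: 14^1 ≡ 14, 14^2 ≡ 14² = 196 ≡ 22, 14^4 ≡ 22² = 484 ≡ 20, 14^8 ≡ 20² = 400 ≡ 23, 14^16 ≡ 23² = 529 ≡ 7. Since 22 = 16 + 4 + 2, 14^22 ≡ 7·20·22: 7·20 = 140 ≡ 24, then 24·22 = 528 ≡ 6. So 14^22 ≡ 6 (mod 29).
φ(15): Repeated squaring mod 29: 15^1 ≡ 15, 15^2 ≡ 15² = 225 ≡ 22, 15^4 ≡ 22² = 484 ≡ 20, 15^8 ≡ 20² = 400 ≡ 23, 15^16 ≡ 23² = 529 ≡ 7. Since 22 = 16 + 4 + 2, 15^22 ≡ 7·20·22: 7·20 = 140 ≡ 24, then 24·22 = 528 ≡ 6. So 15^22 ≡ 6 (mod 29).
So φ(14) = φ(15) = 6 while 14 ≠ 15, hence φ is not injective, hence not bijective.
Since φ is not bijective, we determine |image(φ)|. Computing x^22 mod 29 for each x (by repeated squaring, reducing mod 29 at every step), the values φ(0), φ(1), …, φ(28) are: 0, 1, 5, 22, 25, 24, 23, 7, 9, 20, 4, 13, 28, 16, 6, 6, 16, 28, 13, 4, 20, 9, 7, 23, 24, 25, 22, 5, 1.
The distinct values are {0, 1, 4, 5, 6, 7, 9, 13, 16, 20, 22, 23, 24, 25, 28}; there are 15 of them.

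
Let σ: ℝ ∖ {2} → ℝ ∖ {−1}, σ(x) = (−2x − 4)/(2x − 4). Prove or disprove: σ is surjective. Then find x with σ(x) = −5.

3

For any y ≠ −1, solving y(2x − 4) = −2x − 4 for x gives a well-defined x ≠ 2. So σ is surjective.
Solving σ(x) = −5: cross-multiplying gives −2x − 4 = −5(2x − 4), which rearranges to 8x = 24, so x = 3.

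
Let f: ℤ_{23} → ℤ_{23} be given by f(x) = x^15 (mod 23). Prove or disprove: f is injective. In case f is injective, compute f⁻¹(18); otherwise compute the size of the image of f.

Since 23 is prime, the nonzero elements of ℤ_{23} form a cyclic group of order 22.
As gcd(15, 22) = 1, raising to the 15th power is a bijection on this group: if x_1^15 ≡ x_2^15 then (x_1x_2^{−1})^15 = 1, and the only element of order dividing gcd(15, 22) = 1 is 1, so x_1 = x_2.
With f(0) = 0 this makes f injective on all of ℤ_{23}, hence bijective (finite equal-size domain and codomain). In particular f is injective.
Since f is injective, we find the preimage of 18. The inverse of x ↦ x^15 on (ℤ_{23})^× is x ↦ x^3, because 15·3 = 45 = 2·22 + 1 ≡ 1 (mod 22) and x^{22} = 1 for x ≠ 0 (Fermat). So f⁻¹(18) = 18^3 mod 23.
Repeated squaring mod 23: 18^1 ≡ 18, 18^2 ≡ 18² = 324 ≡ 2. Since 3 = 2 + 1, 18^3 ≡ 2·18: 2·18 = 36 ≡ 13. So 18^3 ≡ 13 (mod 23).
Hence f⁻¹(18) = 13.

13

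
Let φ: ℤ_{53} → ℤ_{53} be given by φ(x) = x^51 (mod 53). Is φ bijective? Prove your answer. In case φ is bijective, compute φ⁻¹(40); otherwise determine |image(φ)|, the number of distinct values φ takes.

4

Since 53 is prime, the nonzero elements of ℤ_{53} form a cyclic group of order 52.
As gcd(51, 52) = 1, raising to the 51st power is a bijection on this group: if u^51 ≡ v^51 then (uv^{−1})^51 = 1, and the only element of order dividing gcd(51, 52) = 1 is 1, so u = v.
With φ(0) = 0 this makes φ injective on all of ℤ_{53}, hence bijective (finite equal-size domain and codomain). In particular φ is bijective.
Since φ is bijective, we find the preimage of 40. The inverse of x ↦ x^51 on (ℤ_{53})^× is x ↦ x^51, because 51·51 = 2601 = 50·52 + 1 ≡ 1 (mod 52) and x^{52} = 1 for x ≠ 0 (Fermat). So φ⁻¹(40) = 40^51 mod 53.
Repeated squaring mod 53: 40^1 ≡ 40, 40^2 ≡ 40² = 1600 ≡ 10, 40^4 ≡ 10² = 100 ≡ 47, 40^8 ≡ 47² = 2209 ≡ 36, 40^16 ≡ 36² = 1296 ≡ 24, 40^32 ≡ 24² = 576 ≡ 46. Since 51 = 32 + 16 + 2 + 1, 40^51 ≡ 46·24·10·40: 46·24 = 1104 ≡ 44, then 44·10 = 440 ≡ 16, then 16·40 = 640 ≡ 4. So 40^51 ≡ 4 (mod 53).
Hence φ⁻¹(40) = 4.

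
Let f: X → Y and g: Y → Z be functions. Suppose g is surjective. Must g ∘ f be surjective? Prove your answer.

No. Take X = {0}, Y = Z = {0, 1}, f(0) = 0, and g = identity (surjective).
Then (g ∘ f)(0) = 0, and 1 ∈ Z has no preimage under g ∘ f, so g ∘ f is not surjective.

not surjective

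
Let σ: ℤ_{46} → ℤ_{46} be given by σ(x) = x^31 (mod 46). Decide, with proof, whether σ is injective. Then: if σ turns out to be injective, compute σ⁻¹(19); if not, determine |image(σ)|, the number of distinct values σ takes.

11

Computing x^31 mod 46 for each x (by repeated squaring, reducing mod 46 at every step), the values σ(0), σ(1), …, σ(45) are: 0, 1, 6, 41, 36, 11, 16, 15, 32, 25, 20, 19, 4, 3, 44, 37, 8, 7, 12, 33, 28, 17, 22, 23, 24, 29, 18, 13, 34, 39, 38, 9, 2, 43, 42, 27, 26, 21, 14, 31, 30, 35, 10, 5, 40, 45.
Every element of ℤ_{46} appears exactly once in this list, so σ is a bijection, and in particular injective.
Since σ is injective, we read off the preimage of 19 from the same table: σ(11) = 19, so σ⁻¹(19) = 11.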